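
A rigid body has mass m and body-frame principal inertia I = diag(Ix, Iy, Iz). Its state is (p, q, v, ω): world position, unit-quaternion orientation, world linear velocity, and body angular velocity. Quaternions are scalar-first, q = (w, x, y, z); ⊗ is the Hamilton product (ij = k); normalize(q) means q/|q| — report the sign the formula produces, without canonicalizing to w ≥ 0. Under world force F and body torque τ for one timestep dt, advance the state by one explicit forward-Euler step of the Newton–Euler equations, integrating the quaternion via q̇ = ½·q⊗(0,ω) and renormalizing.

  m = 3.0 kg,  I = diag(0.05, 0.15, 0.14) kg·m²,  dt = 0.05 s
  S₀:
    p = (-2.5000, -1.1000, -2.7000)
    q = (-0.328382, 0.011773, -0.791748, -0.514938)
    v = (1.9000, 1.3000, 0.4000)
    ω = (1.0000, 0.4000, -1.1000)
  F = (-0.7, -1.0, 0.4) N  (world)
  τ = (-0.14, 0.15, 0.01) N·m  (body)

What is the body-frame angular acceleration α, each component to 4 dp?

gyro term ω×Iω = (0.0044, 0.0990, 0.0400)
(τ − ω×Iω)/I = (-2.8880, 0.3400, -0.2143)

α = (-2.8880, 0.3400, -0.2143)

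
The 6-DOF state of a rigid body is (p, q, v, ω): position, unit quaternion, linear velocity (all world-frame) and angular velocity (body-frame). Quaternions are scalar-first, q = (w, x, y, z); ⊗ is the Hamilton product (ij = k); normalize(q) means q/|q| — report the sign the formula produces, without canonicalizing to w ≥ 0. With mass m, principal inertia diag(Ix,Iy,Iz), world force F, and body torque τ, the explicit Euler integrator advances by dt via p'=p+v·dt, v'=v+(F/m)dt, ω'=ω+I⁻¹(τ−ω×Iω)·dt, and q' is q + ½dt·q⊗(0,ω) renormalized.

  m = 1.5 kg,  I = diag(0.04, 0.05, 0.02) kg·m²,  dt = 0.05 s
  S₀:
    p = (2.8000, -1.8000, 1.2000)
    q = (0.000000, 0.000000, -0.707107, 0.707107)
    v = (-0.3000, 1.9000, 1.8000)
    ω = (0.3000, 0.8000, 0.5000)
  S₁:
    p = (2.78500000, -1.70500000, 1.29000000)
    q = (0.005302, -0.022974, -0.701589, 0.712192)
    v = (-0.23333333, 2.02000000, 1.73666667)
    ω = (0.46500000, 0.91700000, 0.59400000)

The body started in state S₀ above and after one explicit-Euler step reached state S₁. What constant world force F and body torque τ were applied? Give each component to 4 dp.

F = (2.0000, 3.6000, -1.9000)
τ = (0.1200, 0.1200, 0.0400)

v₁ − v₀ = (0.06666667, 0.12000000, -0.06333333)
applied force F = (2.0000, 3.6000, -1.9000)
Δω = ω₁−ω₀ = (0.16500000, 0.11700000, 0.09400000)
precession coupling = (-0.0120, 0.0030, 0.0024)
I·α + gyro = (0.1200, 0.1200, 0.0400)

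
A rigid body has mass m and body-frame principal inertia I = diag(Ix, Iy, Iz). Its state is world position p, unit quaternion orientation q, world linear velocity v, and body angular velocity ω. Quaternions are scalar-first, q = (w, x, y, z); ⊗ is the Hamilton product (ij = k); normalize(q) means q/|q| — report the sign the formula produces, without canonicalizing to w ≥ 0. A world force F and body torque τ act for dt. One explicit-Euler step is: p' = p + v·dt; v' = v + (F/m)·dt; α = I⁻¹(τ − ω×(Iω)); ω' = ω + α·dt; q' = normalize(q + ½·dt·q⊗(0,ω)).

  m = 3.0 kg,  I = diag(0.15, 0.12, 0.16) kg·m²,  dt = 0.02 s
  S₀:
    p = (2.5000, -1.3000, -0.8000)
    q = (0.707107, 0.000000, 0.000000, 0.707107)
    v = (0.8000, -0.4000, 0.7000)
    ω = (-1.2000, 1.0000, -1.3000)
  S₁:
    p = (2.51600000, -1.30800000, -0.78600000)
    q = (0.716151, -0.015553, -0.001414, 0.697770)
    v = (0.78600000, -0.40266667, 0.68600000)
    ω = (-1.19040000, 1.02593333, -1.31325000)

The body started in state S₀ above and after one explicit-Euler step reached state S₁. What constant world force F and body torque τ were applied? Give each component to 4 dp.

velocity change Δv = (-0.01400000, -0.00266667, -0.01400000)
F = m·Δv/dt = (-2.1000, -0.4000, -2.1000)
ω₁ − ω₀ = (0.00960000, 0.02593333, -0.01325000)
precession coupling = (-0.0520, -0.0156, 0.0360)
I·α + gyro = (0.0200, 0.1400, -0.0700)

F = (-2.1000, -0.4000, -2.1000)
τ = (0.0200, 0.1400, -0.0700)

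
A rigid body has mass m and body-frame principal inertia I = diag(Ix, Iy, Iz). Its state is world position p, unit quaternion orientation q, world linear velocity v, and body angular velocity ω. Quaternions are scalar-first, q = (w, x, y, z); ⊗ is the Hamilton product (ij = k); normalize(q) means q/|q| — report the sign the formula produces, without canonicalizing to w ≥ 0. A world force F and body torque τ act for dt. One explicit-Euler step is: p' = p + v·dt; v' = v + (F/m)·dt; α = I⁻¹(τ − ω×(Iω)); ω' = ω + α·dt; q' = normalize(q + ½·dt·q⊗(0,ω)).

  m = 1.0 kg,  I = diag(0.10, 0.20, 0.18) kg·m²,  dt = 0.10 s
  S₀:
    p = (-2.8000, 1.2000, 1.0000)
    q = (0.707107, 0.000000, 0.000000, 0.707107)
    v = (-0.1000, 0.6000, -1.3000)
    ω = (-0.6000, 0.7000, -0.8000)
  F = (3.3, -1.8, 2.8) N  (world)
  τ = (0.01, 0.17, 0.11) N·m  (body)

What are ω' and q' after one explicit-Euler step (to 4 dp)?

ω' = (-0.6012, 0.8042, -0.7156)
q' = (0.7340, -0.0459, 0.0035, 0.6776)

ω×(Iω) gyroscopic = (0.0112, -0.0384, -0.0420)
angular accel α = (-0.0120, 1.0420, 0.8444)
ω + α·dt = (-0.6012, 0.8042, -0.7156)
q⊗(0,ω) = (0.5656856, -0.9192391, 0.0707107, -0.5656856)
q + ½dt·q⊗(0,ω), renormalized = (0.7340, -0.0459, 0.0035, 0.6776)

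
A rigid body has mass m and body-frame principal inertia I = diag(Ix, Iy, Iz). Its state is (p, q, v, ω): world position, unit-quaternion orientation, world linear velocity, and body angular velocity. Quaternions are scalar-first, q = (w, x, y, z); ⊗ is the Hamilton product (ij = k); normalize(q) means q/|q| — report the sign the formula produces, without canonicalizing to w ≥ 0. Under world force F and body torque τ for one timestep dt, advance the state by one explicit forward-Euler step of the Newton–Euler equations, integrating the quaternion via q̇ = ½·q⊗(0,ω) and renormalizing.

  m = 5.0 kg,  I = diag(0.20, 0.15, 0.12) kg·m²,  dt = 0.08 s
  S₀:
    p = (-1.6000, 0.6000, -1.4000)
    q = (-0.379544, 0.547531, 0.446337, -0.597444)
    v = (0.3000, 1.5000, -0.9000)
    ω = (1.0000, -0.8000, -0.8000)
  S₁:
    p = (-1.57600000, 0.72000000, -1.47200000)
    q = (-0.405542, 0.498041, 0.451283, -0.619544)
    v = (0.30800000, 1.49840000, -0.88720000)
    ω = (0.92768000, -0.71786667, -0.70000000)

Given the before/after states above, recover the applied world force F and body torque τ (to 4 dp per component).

F = (0.5000, -0.1000, 0.8000)
τ = (-0.2000, 0.0900, 0.1900)

ω₁ − ω₀ = (-0.07232000, 0.08213333, 0.10000000)
gyro term ω₀×Iω₀ = (-0.0192, -0.0640, 0.0400)
I·α + gyro = (-0.2000, 0.0900, 0.1900)
Δv = v₁−v₀ = (0.00800000, -0.00160000, 0.01280000)
F = m·Δv/dt = (0.5000, -0.1000, 0.8000)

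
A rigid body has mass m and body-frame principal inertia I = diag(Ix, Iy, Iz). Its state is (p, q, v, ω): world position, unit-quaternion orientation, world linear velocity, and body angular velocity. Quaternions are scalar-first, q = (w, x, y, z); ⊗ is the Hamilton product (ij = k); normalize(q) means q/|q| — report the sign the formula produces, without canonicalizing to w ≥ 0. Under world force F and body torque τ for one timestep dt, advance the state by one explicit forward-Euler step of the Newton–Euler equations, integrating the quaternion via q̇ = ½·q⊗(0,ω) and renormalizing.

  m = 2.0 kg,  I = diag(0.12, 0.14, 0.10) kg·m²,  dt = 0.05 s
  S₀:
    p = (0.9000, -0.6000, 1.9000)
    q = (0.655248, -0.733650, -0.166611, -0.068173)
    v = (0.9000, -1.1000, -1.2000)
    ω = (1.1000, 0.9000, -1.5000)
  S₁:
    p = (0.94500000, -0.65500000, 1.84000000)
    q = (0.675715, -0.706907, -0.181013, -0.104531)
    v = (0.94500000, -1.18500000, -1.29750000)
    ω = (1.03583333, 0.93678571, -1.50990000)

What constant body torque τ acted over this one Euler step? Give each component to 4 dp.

τ = (-0.1000, 0.0700, 0.0000)

Δω = ω₁−ω₀ = (-0.06416667, 0.03678571, -0.00990000)
I·α + gyro = (-0.1000, 0.0700, 0.0000)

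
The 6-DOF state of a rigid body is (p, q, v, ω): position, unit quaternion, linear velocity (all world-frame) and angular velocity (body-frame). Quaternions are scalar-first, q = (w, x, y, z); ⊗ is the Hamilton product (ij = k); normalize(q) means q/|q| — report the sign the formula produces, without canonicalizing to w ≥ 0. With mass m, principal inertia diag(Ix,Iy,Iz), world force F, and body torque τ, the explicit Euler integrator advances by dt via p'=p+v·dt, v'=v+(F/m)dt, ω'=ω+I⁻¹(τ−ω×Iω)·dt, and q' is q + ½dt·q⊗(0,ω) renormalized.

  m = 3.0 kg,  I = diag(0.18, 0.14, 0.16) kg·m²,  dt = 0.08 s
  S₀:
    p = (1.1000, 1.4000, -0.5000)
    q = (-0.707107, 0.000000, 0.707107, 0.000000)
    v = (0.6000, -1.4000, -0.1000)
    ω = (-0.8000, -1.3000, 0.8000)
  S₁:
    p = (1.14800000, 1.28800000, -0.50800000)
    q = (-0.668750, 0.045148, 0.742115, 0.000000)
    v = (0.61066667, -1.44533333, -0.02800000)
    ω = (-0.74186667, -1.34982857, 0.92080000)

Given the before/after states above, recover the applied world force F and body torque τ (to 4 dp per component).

Δω = ω₁−ω₀ = (0.05813333, -0.04982857, 0.12080000)
ω₀×(Iω₀) = (-0.0208, -0.0128, -0.0416)
applied torque τ = (0.1100, -0.1000, 0.2000)
Δv = v₁−v₀ = (0.01066667, -0.04533333, 0.07200000)
applied force F = (0.4000, -1.7000, 2.7000)

F = (0.4000, -1.7000, 2.7000)
τ = (0.1100, -0.1000, 0.2000)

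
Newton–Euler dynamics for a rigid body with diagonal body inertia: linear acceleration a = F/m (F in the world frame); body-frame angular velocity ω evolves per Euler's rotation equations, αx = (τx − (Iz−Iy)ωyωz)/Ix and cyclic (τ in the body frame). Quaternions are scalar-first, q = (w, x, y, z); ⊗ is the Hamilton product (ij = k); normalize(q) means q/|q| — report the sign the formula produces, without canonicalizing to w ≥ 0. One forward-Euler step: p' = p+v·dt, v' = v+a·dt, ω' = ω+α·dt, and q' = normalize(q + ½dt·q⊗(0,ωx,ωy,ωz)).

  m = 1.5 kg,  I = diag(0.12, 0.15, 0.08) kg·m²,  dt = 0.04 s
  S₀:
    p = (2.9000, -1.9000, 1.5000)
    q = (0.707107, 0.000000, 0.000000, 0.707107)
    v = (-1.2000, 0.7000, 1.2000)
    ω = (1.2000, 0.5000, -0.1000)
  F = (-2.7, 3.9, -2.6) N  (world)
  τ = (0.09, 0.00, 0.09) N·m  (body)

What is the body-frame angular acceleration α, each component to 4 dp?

gyro term ω×Iω = (0.0035, -0.0048, 0.0180)
α = I⁻¹(τ − ω×Iω) = (0.7208, 0.0320, 0.9000)

α = (0.7208, 0.0320, 0.9000)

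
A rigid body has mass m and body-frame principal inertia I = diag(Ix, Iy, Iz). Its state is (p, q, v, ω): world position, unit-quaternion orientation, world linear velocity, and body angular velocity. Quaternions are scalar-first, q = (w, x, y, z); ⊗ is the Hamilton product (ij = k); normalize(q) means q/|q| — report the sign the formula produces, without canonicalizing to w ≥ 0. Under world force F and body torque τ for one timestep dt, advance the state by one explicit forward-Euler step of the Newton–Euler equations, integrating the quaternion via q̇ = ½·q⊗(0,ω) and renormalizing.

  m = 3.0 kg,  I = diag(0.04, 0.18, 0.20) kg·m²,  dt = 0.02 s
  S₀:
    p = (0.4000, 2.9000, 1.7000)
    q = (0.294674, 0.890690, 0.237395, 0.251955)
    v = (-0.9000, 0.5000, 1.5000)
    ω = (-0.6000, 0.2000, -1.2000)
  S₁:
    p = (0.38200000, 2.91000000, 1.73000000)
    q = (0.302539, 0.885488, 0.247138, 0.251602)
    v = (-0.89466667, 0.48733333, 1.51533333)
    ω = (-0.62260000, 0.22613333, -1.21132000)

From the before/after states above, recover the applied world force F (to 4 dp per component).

Δv = v₁−v₀ = (0.00533333, -0.01266667, 0.01533333)
m·(v₁−v₀)/dt = (0.8000, -1.9000, 2.3000)

F = (0.8000, -1.9000, 2.3000)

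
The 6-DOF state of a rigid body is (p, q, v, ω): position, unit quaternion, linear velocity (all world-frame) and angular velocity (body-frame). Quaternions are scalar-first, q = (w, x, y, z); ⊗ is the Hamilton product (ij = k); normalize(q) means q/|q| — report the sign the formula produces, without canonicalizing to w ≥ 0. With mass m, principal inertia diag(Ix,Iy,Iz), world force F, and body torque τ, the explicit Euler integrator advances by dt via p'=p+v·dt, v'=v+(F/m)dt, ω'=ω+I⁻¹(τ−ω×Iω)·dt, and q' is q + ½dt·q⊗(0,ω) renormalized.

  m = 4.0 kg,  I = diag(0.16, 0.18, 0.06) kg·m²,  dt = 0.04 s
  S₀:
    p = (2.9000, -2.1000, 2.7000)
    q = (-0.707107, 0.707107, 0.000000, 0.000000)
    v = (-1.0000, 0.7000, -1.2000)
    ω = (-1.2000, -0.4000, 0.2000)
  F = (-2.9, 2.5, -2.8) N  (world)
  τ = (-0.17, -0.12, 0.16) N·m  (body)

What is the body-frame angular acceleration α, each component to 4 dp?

α = (-1.1225, -0.5333, 2.5067)

precession coupling ω×(Iω) = (0.0096, -0.0240, 0.0096)
α = I⁻¹(τ − ω×Iω) = (-1.1225, -0.5333, 2.5067)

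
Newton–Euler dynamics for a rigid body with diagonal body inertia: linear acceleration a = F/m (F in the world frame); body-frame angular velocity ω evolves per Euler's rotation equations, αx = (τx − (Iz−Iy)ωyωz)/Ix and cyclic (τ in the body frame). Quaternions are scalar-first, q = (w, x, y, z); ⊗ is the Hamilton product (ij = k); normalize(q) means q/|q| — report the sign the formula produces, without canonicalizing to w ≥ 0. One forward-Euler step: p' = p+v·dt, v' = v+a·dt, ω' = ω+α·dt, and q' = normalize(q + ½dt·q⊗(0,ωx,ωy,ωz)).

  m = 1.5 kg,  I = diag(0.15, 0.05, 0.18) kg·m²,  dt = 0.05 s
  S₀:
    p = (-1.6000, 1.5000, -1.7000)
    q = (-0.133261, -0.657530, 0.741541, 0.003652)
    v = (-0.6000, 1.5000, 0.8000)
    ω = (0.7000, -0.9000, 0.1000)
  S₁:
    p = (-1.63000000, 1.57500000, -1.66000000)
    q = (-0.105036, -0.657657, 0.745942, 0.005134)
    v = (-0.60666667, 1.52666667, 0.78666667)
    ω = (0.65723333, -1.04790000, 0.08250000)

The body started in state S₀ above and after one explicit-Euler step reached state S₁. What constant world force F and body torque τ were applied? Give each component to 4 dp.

v₁ − v₀ = (-0.00666667, 0.02666667, -0.01333333)
F = m·Δv/dt = (-0.2000, 0.8000, -0.4000)
Δω = ω₁−ω₀ = (-0.04276667, -0.14790000, -0.01750000)
gyro term ω₀×Iω₀ = (-0.0117, -0.0021, 0.0630)
applied torque τ = (-0.1400, -0.1500, 0.0000)

F = (-0.2000, 0.8000, -0.4000)
τ = (-0.1400, -0.1500, 0.0000)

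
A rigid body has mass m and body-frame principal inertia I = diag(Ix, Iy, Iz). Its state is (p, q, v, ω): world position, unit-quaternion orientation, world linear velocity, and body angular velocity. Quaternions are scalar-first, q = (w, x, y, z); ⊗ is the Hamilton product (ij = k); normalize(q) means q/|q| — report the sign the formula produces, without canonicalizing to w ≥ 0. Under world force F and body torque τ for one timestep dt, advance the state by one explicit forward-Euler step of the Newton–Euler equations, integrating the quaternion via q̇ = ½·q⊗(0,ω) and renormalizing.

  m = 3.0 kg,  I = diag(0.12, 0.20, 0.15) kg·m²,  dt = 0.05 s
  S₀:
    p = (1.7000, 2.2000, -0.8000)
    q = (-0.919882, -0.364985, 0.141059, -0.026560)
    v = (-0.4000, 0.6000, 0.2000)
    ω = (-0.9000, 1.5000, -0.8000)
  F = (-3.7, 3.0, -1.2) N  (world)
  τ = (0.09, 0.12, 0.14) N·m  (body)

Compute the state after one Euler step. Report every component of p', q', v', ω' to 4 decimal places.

p' = (1.6800, 2.2300, -0.7900)
q' = (-0.9328, -0.3457, 0.0997, -0.0187)
v' = (-0.4617, 0.6500, 0.1800)
ω' = (-0.8875, 1.5354, -0.7173)

gyro term ω×Iω = (0.0600, -0.0216, -0.1080)
(τ − ω×Iω)/I = (0.2500, 0.7080, 1.6533)
ω' = ω + α·dt = (-0.8875, 1.5354, -0.7173)
Hamilton product q⊗(0,ω) = (-0.5613230, 0.7548866, -1.6479070, 0.3153812)
q + ½dt·q⊗(0,ω), renormalized = (-0.9328, -0.3457, 0.0997, -0.0187)
a = (-1.2333, 1.0000, -0.4000)
p' = p + v·dt = (1.6800, 2.2300, -0.7900)
v' = v + a·dt = (-0.4617, 0.6500, 0.1800)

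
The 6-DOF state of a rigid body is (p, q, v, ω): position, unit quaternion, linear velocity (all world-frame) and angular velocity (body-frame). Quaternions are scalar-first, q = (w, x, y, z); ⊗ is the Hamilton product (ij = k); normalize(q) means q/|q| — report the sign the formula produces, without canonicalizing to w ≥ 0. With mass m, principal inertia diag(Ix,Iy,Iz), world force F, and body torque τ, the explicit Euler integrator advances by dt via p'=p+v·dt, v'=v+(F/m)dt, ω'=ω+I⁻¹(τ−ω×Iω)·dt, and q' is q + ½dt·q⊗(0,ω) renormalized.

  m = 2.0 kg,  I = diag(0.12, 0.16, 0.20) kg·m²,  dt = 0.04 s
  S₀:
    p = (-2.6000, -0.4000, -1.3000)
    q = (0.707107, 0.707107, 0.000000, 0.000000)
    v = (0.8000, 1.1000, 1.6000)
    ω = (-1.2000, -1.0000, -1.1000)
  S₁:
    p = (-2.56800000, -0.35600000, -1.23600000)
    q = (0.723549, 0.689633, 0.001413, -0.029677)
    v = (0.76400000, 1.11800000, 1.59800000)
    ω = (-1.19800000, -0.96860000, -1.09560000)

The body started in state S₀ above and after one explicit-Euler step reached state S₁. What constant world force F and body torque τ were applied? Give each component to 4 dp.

ω₁ − ω₀ = (0.00200000, 0.03140000, 0.00440000)
gyro term ω₀×Iω₀ = (0.0440, -0.1056, 0.0480)
I·α + gyro = (0.0500, 0.0200, 0.0700)
v₁ − v₀ = (-0.03600000, 0.01800000, -0.00200000)
F = m·Δv/dt = (-1.8000, 0.9000, -0.1000)

F = (-1.8000, 0.9000, -0.1000)
τ = (0.0500, 0.0200, 0.0700)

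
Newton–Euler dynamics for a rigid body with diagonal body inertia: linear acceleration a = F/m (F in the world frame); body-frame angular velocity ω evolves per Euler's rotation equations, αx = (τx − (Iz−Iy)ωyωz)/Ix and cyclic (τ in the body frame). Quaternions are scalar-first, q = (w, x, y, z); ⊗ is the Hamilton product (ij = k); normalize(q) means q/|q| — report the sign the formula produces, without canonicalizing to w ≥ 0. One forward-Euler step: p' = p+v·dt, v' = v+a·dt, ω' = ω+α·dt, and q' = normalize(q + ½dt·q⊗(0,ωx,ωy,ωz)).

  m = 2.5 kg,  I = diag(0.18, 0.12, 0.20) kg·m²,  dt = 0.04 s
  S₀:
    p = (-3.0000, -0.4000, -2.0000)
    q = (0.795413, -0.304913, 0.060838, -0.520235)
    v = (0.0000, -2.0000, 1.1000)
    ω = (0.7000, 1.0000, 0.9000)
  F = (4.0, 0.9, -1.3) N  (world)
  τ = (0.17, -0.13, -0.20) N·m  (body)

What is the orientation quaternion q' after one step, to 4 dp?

q' = (0.8075, -0.2821, 0.0749, -0.5126)

Hamilton product q⊗(0,ω) = (0.6208126, 1.1317783, 0.7056702, 0.3683721)
updated quaternion q' = (0.8075, -0.2821, 0.0749, -0.5126)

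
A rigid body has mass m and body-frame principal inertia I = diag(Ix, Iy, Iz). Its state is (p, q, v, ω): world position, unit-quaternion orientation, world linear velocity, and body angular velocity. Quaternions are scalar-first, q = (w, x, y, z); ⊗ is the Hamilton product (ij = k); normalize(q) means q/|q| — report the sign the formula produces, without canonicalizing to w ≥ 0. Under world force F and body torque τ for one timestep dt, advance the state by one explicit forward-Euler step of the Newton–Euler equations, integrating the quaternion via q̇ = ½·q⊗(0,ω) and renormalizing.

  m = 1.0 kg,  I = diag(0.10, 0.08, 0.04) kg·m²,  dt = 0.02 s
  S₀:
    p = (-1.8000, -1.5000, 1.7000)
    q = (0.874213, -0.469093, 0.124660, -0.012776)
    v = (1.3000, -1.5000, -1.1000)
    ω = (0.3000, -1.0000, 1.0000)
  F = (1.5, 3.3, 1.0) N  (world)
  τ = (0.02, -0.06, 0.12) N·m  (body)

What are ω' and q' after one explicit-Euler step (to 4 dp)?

gyro term ω×Iω = (0.0400, 0.0180, 0.0060)
(τ − ω×Iω)/I = (-0.2000, -0.9750, 2.8500)
ω' = ω + α·dt = (0.2960, -1.0195, 1.0570)
q⊗(0,ω) = (0.2781639, 0.3741479, -0.4089528, 1.3059080)
q' = normalize(q + ½dt·q⊗(0,ω)) = (0.8769, -0.4653, 0.1206, 0.0003)

ω' = (0.2960, -1.0195, 1.0570)
q' = (0.8769, -0.4653, 0.1206, 0.0003)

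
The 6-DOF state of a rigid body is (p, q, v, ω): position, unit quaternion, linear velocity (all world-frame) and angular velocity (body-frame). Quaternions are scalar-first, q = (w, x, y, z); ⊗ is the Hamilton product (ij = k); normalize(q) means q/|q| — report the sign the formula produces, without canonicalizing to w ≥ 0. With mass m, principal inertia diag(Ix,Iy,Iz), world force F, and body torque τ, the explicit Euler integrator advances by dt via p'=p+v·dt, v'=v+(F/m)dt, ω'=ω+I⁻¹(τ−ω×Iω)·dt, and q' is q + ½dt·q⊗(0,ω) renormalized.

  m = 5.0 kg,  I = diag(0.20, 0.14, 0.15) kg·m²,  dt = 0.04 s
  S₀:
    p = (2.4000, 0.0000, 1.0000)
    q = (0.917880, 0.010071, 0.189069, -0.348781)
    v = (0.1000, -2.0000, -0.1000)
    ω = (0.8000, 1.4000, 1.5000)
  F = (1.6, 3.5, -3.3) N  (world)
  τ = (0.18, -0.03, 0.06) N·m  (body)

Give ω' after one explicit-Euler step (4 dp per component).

ω' = (0.8318, 1.3743, 1.5339)

ω×(Iω) gyroscopic = (0.0210, 0.0600, -0.0672)
α = I⁻¹(τ − ω×Iω) = (0.7950, -0.6429, 0.8480)
ω + α·dt = (0.8318, 1.3743, 1.5339)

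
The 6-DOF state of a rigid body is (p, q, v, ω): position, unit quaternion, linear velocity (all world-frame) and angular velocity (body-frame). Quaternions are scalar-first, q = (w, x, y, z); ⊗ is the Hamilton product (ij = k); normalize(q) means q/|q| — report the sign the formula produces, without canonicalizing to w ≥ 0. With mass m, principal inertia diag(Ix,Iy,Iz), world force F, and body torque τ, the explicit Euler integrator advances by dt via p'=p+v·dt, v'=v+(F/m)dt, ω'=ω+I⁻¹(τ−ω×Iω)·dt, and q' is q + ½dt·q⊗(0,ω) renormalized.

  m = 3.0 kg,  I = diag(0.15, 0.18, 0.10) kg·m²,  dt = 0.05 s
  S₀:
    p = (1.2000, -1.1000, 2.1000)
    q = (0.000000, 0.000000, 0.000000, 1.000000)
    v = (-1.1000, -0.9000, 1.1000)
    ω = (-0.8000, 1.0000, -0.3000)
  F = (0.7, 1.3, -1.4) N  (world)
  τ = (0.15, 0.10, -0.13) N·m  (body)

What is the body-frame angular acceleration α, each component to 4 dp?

α = (0.8400, 0.4889, -1.0600)

precession coupling ω×(Iω) = (0.0240, 0.0120, -0.0240)
α = I⁻¹(τ − ω×Iω) = (0.8400, 0.4889, -1.0600)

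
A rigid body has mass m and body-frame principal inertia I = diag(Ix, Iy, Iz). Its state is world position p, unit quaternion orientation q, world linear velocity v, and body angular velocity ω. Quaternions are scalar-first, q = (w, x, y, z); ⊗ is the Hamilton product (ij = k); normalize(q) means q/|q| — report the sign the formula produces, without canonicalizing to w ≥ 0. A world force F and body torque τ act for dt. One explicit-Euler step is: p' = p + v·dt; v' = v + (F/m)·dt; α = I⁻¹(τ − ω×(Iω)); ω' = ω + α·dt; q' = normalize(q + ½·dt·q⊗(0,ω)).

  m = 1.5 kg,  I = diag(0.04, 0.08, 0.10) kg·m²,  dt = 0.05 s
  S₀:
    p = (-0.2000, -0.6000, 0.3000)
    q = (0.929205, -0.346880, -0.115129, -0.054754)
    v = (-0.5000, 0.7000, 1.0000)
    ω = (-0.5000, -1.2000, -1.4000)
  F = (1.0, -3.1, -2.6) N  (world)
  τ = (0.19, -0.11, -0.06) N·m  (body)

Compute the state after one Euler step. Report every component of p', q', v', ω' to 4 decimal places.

p' = (-0.2250, -0.5650, 0.3500)
q' = (0.9185, -0.3557, -0.1543, -0.0782)
v' = (-0.4667, 0.5967, 0.9133)
ω' = (-0.3045, -1.2425, -1.4420)

a = (0.6667, -2.0667, -1.7333)
p' = p + v·dt = (-0.2250, -0.5650, 0.3500)
v + (F/m)dt = (-0.4667, 0.5967, 0.9133)
ω×(Iω) gyroscopic = (0.0336, -0.0420, 0.0240)
(τ − ω×Iω)/I = (3.9100, -0.8500, -0.8400)
new body rate ω' = (-0.3045, -1.2425, -1.4420)
2q̇ = q⊗(0,ω) = (-0.3882504, -0.3691267, -1.5733010, -0.9421955)
updated quaternion q' = (0.9185, -0.3557, -0.1543, -0.0782)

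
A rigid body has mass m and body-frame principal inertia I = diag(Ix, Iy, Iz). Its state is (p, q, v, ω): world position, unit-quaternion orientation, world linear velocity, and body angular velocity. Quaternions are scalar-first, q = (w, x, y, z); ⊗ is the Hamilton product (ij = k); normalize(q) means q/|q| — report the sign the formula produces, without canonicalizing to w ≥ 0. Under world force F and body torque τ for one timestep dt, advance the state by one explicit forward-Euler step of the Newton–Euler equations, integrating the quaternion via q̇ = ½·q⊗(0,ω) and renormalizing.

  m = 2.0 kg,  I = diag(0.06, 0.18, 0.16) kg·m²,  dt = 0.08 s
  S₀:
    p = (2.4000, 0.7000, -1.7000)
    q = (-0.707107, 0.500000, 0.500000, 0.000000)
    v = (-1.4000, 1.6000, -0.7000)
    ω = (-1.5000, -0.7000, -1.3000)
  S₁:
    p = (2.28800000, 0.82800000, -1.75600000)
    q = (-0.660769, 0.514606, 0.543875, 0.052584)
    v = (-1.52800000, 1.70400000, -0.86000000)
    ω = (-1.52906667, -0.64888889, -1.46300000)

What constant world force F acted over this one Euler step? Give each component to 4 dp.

F = (-3.2000, 2.6000, -4.0000)

Δv = v₁−v₀ = (-0.12800000, 0.10400000, -0.16000000)
m·(v₁−v₀)/dt = (-3.2000, 2.6000, -4.0000)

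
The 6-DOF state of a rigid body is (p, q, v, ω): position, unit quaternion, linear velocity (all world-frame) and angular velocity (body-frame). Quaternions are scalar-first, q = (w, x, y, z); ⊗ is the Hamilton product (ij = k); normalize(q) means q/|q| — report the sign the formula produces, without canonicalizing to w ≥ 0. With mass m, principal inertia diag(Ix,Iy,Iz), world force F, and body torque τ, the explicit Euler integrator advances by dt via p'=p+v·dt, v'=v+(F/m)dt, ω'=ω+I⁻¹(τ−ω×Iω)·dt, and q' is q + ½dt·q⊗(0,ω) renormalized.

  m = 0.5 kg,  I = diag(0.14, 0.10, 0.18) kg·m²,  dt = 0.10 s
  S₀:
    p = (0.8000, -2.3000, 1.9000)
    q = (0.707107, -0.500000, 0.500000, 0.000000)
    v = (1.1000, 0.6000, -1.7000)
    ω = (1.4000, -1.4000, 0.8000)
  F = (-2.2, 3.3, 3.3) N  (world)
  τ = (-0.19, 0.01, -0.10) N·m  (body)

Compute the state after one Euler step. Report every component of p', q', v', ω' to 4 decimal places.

α = I⁻¹(τ − ω×Iω) = (-0.7171, 0.5480, -0.9911)
ω + α·dt = (1.3283, -1.3452, 0.7009)
Hamilton product q⊗(0,ω) = (1.4000000, 1.3899498, -0.5899498, 0.5656856)
updated quaternion q' = (0.7727, -0.4281, 0.4678, 0.0281)
linear accel F/m = (-4.4000, 6.6000, 6.6000)
p' = p + v·dt = (0.9100, -2.2400, 1.7300)
v + (F/m)dt = (0.6600, 1.2600, -1.0400)

p' = (0.9100, -2.2400, 1.7300)
q' = (0.7727, -0.4281, 0.4678, 0.0281)
v' = (0.6600, 1.2600, -1.0400)
ω' = (1.3283, -1.3452, 0.7009)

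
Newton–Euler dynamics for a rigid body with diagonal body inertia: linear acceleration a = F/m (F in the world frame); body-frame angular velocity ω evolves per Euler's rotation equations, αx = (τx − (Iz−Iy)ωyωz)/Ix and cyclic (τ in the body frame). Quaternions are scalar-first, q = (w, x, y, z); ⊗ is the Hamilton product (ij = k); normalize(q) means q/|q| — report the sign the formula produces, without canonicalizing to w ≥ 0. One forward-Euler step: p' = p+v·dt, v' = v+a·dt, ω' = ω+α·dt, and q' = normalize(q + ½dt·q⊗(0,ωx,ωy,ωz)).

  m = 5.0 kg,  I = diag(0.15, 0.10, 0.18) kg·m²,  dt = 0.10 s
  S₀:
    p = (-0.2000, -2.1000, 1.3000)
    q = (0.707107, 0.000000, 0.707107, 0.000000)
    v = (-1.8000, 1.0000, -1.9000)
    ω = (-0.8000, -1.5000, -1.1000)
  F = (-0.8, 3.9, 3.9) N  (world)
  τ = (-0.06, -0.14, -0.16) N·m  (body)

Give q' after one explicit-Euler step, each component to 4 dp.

q⊗(0,ω) = (1.0606605, -1.3435033, -1.0606605, -0.2121321)
q + ½dt·q⊗(0,ω), renormalized = (0.7563, -0.0668, 0.6507, -0.0106)

q' = (0.7563, -0.0668, 0.6507, -0.0106)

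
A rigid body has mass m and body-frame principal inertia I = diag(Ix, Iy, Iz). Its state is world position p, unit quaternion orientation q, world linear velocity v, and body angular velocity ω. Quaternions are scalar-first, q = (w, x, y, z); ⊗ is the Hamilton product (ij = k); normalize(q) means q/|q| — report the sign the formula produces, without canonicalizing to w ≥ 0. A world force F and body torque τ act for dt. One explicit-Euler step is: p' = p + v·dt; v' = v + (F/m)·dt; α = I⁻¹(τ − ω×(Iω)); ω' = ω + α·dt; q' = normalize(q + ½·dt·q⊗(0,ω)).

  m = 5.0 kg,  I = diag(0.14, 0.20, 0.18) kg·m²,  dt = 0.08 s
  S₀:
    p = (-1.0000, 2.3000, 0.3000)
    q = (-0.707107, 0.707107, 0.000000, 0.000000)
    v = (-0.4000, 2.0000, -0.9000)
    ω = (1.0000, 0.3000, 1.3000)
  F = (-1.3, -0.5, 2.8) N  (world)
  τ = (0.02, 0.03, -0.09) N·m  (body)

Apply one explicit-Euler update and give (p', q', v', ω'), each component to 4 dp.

ω×(Iω) gyroscopic = (-0.0078, -0.0520, 0.0180)
(τ − ω×Iω)/I = (0.1986, 0.4100, -0.6000)
ω' = ω + α·dt = (1.0159, 0.3328, 1.2520)
2q̇ = q⊗(0,ω) = (-0.7071070, -0.7071070, -1.1313712, -0.7071070)
updated quaternion q' = (-0.7338, 0.6773, -0.0452, -0.0282)
p + v·dt = (-1.0320, 2.4600, 0.2280)
v + (F/m)dt = (-0.4208, 1.9920, -0.8552)

p' = (-1.0320, 2.4600, 0.2280)
q' = (-0.7338, 0.6773, -0.0452, -0.0282)
v' = (-0.4208, 1.9920, -0.8552)
ω' = (1.0159, 0.3328, 1.2520)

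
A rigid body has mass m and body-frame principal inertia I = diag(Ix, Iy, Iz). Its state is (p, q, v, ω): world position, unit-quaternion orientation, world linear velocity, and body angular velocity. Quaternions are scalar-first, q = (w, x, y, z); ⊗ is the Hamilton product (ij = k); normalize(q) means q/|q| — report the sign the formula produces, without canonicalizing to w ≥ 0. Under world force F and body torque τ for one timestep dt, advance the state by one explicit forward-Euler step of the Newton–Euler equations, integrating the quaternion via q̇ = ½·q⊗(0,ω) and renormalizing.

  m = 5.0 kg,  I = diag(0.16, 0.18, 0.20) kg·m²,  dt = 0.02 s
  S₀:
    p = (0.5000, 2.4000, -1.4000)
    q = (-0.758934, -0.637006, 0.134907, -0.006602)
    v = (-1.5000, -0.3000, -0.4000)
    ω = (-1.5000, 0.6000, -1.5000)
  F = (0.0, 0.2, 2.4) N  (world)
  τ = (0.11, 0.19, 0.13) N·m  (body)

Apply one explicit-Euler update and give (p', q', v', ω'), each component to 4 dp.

p' = (0.4700, 2.3940, -1.4080)
q' = (-0.7692, -0.6275, 0.1209, 0.0030)
v' = (-1.5000, -0.2992, -0.3904)
ω' = (-1.4840, 0.6311, -1.4852)

linear accel F/m = (0.0000, 0.0400, 0.4800)
p + v·dt = (0.4700, 2.3940, -1.4080)
new velocity v' = (-1.5000, -0.2992, -0.3904)
precession coupling ω×(Iω) = (-0.0180, -0.0900, -0.0180)
α = I⁻¹(τ − ω×Iω) = (0.8000, 1.5556, 0.7400)
ω' = ω + α·dt = (-1.4840, 0.6311, -1.4852)
q⊗(0,ω) = (-1.0463562, 0.9400017, -1.4009664, 0.9585579)
q' = normalize(q + ½dt·q⊗(0,ω)) = (-0.7692, -0.6275, 0.1209, 0.0030)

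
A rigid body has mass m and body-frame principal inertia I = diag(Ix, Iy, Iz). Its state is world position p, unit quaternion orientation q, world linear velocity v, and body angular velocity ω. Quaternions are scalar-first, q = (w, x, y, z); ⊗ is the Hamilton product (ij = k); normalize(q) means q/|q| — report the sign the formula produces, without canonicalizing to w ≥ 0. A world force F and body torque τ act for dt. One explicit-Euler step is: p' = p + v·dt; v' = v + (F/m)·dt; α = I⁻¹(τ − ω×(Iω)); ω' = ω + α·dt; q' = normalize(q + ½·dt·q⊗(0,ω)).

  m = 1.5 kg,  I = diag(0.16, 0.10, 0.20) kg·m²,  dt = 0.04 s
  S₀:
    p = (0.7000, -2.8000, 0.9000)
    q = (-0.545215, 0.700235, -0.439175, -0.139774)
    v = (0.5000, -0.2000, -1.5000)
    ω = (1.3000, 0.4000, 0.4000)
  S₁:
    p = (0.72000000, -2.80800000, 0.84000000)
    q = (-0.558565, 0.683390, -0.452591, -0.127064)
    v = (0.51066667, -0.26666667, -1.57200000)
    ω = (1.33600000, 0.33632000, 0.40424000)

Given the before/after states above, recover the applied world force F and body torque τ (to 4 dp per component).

F = (0.4000, -2.5000, -2.7000)
τ = (0.1600, -0.1800, -0.0100)

Δω = ω₁−ω₀ = (0.03600000, -0.06368000, 0.00424000)
precession coupling = (0.0160, -0.0208, -0.0312)
applied torque τ = (0.1600, -0.1800, -0.0100)
Δv = v₁−v₀ = (0.01066667, -0.06666667, -0.07200000)
m·(v₁−v₀)/dt = (0.4000, -2.5000, -2.7000)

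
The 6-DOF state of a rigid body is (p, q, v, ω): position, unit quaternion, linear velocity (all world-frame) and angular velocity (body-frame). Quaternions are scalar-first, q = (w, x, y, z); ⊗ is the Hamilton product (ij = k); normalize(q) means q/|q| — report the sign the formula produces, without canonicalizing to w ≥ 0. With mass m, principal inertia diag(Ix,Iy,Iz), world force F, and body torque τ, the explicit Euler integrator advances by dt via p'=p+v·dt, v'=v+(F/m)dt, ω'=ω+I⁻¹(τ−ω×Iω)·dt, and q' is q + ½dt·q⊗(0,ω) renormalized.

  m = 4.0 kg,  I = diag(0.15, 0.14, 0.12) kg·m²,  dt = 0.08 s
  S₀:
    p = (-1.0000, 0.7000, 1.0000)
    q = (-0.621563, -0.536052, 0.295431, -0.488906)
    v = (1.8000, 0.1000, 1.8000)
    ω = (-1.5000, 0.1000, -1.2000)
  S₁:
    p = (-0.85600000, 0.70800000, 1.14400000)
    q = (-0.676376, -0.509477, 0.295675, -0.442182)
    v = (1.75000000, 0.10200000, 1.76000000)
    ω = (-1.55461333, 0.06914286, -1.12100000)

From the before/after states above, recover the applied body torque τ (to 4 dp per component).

τ = (-0.1000, 0.0000, 0.1200)

rate change Δω = (-0.05461333, -0.03085714, 0.07900000)
gyro term ω₀×Iω₀ = (0.0024, 0.0540, 0.0015)
I·α + gyro = (-0.1000, 0.0000, 0.1200)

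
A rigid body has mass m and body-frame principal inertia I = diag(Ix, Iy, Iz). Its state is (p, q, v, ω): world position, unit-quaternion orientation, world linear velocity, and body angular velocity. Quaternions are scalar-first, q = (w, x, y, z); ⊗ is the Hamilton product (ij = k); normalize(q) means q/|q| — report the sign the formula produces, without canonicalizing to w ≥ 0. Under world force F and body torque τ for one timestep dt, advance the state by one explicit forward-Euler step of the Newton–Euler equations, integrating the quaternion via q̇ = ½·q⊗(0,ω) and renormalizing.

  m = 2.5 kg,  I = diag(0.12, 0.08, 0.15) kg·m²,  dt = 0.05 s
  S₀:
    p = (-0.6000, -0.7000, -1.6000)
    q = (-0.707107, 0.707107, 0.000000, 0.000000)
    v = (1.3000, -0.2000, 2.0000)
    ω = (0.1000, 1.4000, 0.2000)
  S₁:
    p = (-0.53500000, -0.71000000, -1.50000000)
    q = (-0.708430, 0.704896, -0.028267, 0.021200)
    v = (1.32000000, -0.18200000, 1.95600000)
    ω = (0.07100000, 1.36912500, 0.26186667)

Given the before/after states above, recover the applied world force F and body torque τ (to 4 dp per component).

rate change Δω = (-0.02900000, -0.03087500, 0.06186667)
I·α + gyro = (-0.0500, -0.0500, 0.1800)
velocity change Δv = (0.02000000, 0.01800000, -0.04400000)
applied force F = (1.0000, 0.9000, -2.2000)

F = (1.0000, 0.9000, -2.2000)
τ = (-0.0500, -0.0500, 0.1800)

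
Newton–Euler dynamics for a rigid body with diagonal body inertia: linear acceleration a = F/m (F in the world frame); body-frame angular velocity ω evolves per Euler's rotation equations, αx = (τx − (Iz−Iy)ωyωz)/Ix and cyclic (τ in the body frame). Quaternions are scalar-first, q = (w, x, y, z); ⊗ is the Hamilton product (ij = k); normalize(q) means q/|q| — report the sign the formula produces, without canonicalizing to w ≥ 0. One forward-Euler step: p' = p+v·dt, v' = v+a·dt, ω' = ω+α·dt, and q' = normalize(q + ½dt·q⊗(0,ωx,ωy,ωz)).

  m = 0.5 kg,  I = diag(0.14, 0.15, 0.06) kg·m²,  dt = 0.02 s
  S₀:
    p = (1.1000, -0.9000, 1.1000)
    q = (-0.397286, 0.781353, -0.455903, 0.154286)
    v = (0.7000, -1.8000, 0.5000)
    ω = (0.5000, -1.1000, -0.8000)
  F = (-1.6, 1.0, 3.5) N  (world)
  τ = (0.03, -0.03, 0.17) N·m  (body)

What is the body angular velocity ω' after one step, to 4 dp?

gyro term ω×Iω = (-0.0792, -0.0320, -0.0055)
α = I⁻¹(τ − ω×Iω) = (0.7800, 0.0133, 2.9250)
ω' = ω + α·dt = (0.5156, -1.0997, -0.7415)

ω' = (0.5156, -1.0997, -0.7415)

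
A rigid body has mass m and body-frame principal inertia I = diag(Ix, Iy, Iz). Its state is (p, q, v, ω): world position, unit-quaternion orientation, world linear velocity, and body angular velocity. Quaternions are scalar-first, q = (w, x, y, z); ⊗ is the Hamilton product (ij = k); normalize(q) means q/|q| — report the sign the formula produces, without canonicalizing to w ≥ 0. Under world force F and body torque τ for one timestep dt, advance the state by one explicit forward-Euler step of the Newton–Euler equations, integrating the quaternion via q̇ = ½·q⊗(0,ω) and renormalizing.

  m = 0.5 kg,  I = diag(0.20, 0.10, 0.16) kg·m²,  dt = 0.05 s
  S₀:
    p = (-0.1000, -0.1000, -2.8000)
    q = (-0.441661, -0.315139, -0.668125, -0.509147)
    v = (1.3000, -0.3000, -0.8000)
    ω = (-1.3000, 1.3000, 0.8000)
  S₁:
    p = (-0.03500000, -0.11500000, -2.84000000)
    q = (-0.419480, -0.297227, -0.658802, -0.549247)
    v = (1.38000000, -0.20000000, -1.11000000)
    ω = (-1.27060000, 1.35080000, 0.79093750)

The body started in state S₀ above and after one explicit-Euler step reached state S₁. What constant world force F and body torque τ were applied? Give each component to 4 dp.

F = (0.8000, 1.0000, -3.1000)
τ = (0.1800, 0.0600, 0.1400)

rate change Δω = (0.02940000, 0.05080000, -0.00906250)
gyro term ω₀×Iω₀ = (0.0624, -0.0416, 0.1690)
applied torque τ = (0.1800, 0.0600, 0.1400)
v₁ − v₀ = (0.08000000, 0.10000000, -0.31000000)
m·(v₁−v₀)/dt = (0.8000, 1.0000, -3.1000)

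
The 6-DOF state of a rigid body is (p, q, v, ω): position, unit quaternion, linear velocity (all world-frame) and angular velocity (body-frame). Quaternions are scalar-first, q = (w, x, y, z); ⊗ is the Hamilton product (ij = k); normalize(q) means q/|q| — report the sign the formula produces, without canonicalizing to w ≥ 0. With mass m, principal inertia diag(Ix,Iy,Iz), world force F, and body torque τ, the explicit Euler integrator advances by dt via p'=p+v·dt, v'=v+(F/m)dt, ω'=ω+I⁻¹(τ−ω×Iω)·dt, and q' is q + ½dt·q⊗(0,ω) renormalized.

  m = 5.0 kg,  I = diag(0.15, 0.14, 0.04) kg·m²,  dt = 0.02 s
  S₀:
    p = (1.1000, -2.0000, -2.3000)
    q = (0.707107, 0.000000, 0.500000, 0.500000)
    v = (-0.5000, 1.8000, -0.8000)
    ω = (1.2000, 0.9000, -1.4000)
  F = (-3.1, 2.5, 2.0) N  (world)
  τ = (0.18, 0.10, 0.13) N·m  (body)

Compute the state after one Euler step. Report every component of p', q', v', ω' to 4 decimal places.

p' = p + v·dt = (1.0900, -1.9640, -2.3160)
v' = v + a·dt = (-0.5124, 1.8100, -0.7920)
α = I⁻¹(τ − ω×Iω) = (0.3600, 2.0343, 3.5200)
ω' = ω + α·dt = (1.2072, 0.9407, -1.3296)
q⊗(0,ω) = (0.2500000, -0.3014716, 1.2363963, -1.5899498)
updated quaternion q' = (0.7095, -0.0030, 0.5123, 0.4840)

p' = (1.0900, -1.9640, -2.3160)
q' = (0.7095, -0.0030, 0.5123, 0.4840)
v' = (-0.5124, 1.8100, -0.7920)
ω' = (1.2072, 0.9407, -1.3296)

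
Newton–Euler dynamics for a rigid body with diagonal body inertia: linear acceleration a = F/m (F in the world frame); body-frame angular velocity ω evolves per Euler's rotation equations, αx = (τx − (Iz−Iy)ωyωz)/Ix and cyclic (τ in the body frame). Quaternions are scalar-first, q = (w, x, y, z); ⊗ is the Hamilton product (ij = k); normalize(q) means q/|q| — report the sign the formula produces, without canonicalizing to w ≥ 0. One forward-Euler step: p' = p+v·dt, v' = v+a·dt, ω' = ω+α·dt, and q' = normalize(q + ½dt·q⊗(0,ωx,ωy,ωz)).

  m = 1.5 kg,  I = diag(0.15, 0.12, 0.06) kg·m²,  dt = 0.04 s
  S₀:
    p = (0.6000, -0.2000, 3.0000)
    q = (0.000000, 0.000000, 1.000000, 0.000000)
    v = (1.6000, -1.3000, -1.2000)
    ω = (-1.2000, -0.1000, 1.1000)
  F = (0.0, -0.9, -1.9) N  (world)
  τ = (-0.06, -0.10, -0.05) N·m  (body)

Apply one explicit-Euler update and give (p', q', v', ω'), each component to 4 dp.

ω×(Iω) gyroscopic = (0.0066, -0.1188, -0.0036)
α = I⁻¹(τ − ω×Iω) = (-0.4440, 0.1567, -0.7733)
new body rate ω' = (-1.2178, -0.0937, 1.0691)
Hamilton product q⊗(0,ω) = (0.1000000, 1.1000000, 0.0000000, 1.2000000)
updated quaternion q' = (0.0020, 0.0220, 0.9995, 0.0240)
p + v·dt = (0.6640, -0.2520, 2.9520)
v' = v + a·dt = (1.6000, -1.3240, -1.2507)

p' = (0.6640, -0.2520, 2.9520)
q' = (0.0020, 0.0220, 0.9995, 0.0240)
v' = (1.6000, -1.3240, -1.2507)
ω' = (-1.2178, -0.0937, 1.0691)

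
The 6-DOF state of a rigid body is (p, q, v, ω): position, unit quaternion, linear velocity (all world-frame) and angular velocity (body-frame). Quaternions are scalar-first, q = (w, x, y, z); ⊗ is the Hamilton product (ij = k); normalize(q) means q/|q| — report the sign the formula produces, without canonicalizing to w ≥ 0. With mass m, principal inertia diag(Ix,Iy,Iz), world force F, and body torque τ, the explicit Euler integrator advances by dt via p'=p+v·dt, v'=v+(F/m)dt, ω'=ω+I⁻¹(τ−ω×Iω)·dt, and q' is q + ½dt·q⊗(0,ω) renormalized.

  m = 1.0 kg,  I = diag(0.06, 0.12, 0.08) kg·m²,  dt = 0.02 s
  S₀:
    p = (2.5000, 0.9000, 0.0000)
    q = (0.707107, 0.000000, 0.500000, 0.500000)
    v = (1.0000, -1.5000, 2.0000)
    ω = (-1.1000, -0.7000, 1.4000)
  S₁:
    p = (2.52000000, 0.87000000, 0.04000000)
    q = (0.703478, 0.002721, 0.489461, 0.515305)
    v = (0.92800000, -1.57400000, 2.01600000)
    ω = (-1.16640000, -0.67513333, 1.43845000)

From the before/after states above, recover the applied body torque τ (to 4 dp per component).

τ = (-0.1600, 0.1800, 0.2000)

ω₁ − ω₀ = (-0.06640000, 0.02486667, 0.03845000)
ω₀×(Iω₀) = (0.0392, 0.0308, 0.0462)
applied torque τ = (-0.1600, 0.1800, 0.2000)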